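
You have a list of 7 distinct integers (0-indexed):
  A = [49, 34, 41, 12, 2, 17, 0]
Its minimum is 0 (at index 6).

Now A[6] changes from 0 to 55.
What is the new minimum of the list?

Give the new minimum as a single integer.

Answer: 2

Derivation:
Old min = 0 (at index 6)
Change: A[6] 0 -> 55
Changed element WAS the min. Need to check: is 55 still <= all others?
  Min of remaining elements: 2
  New min = min(55, 2) = 2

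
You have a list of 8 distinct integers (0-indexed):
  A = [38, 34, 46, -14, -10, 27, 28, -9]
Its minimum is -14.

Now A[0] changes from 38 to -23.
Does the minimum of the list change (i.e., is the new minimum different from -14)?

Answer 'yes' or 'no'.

Answer: yes

Derivation:
Old min = -14
Change: A[0] 38 -> -23
Changed element was NOT the min; min changes only if -23 < -14.
New min = -23; changed? yes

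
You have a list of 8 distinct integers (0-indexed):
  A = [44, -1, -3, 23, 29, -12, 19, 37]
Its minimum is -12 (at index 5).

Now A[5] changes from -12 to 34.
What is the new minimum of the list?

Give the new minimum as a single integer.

Old min = -12 (at index 5)
Change: A[5] -12 -> 34
Changed element WAS the min. Need to check: is 34 still <= all others?
  Min of remaining elements: -3
  New min = min(34, -3) = -3

Answer: -3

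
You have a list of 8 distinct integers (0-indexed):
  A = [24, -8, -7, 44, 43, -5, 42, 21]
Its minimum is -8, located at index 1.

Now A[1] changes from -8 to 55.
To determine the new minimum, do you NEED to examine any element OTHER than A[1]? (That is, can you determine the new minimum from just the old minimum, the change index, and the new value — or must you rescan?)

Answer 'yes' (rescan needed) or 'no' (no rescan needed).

Old min = -8 at index 1
Change at index 1: -8 -> 55
Index 1 WAS the min and new value 55 > old min -8. Must rescan other elements to find the new min.
Needs rescan: yes

Answer: yes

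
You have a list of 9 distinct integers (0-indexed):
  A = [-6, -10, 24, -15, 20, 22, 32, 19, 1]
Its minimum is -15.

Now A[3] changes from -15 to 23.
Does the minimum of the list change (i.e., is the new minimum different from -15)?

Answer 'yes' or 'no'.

Answer: yes

Derivation:
Old min = -15
Change: A[3] -15 -> 23
Changed element was the min; new min must be rechecked.
New min = -10; changed? yes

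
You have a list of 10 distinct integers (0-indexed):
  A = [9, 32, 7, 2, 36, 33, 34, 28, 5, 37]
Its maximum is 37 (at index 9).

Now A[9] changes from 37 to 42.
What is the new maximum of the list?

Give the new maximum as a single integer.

Answer: 42

Derivation:
Old max = 37 (at index 9)
Change: A[9] 37 -> 42
Changed element WAS the max -> may need rescan.
  Max of remaining elements: 36
  New max = max(42, 36) = 42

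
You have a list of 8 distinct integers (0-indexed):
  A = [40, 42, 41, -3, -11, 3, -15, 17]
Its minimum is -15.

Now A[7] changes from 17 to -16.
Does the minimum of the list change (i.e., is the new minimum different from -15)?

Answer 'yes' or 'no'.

Old min = -15
Change: A[7] 17 -> -16
Changed element was NOT the min; min changes only if -16 < -15.
New min = -16; changed? yes

Answer: yes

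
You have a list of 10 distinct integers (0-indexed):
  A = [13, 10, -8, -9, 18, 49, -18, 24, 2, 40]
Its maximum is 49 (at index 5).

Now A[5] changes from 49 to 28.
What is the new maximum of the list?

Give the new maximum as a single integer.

Old max = 49 (at index 5)
Change: A[5] 49 -> 28
Changed element WAS the max -> may need rescan.
  Max of remaining elements: 40
  New max = max(28, 40) = 40

Answer: 40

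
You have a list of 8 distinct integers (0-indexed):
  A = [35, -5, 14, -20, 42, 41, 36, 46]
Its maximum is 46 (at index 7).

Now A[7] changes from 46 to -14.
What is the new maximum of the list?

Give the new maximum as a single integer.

Answer: 42

Derivation:
Old max = 46 (at index 7)
Change: A[7] 46 -> -14
Changed element WAS the max -> may need rescan.
  Max of remaining elements: 42
  New max = max(-14, 42) = 42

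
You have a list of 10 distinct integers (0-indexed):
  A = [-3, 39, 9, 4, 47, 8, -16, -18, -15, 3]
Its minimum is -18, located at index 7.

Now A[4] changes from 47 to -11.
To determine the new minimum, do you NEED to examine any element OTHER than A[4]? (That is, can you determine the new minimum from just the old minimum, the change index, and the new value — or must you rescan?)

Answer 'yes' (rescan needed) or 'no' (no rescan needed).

Answer: no

Derivation:
Old min = -18 at index 7
Change at index 4: 47 -> -11
Index 4 was NOT the min. New min = min(-18, -11). No rescan of other elements needed.
Needs rescan: no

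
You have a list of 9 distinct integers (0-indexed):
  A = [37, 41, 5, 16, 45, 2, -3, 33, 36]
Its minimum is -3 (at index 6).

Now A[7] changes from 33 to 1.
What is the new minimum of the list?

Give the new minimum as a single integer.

Answer: -3

Derivation:
Old min = -3 (at index 6)
Change: A[7] 33 -> 1
Changed element was NOT the old min.
  New min = min(old_min, new_val) = min(-3, 1) = -3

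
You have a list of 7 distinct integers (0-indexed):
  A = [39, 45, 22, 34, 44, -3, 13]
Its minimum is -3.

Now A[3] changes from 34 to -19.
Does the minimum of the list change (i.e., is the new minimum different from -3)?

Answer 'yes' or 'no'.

Answer: yes

Derivation:
Old min = -3
Change: A[3] 34 -> -19
Changed element was NOT the min; min changes only if -19 < -3.
New min = -19; changed? yes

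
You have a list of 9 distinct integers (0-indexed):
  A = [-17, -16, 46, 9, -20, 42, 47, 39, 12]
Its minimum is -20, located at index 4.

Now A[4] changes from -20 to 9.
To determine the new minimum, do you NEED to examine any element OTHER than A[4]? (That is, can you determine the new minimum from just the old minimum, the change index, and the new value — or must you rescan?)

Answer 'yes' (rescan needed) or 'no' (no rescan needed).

Old min = -20 at index 4
Change at index 4: -20 -> 9
Index 4 WAS the min and new value 9 > old min -20. Must rescan other elements to find the new min.
Needs rescan: yes

Answer: yes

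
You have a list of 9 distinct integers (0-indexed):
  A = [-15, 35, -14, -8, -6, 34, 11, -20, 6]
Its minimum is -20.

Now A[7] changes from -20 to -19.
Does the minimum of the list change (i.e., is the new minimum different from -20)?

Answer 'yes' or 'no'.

Answer: yes

Derivation:
Old min = -20
Change: A[7] -20 -> -19
Changed element was the min; new min must be rechecked.
New min = -19; changed? yes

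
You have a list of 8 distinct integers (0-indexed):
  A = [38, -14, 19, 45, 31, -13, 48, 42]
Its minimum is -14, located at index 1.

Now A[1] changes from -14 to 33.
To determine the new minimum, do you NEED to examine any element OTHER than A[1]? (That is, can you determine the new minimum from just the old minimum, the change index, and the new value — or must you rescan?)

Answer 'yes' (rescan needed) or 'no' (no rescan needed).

Answer: yes

Derivation:
Old min = -14 at index 1
Change at index 1: -14 -> 33
Index 1 WAS the min and new value 33 > old min -14. Must rescan other elements to find the new min.
Needs rescan: yes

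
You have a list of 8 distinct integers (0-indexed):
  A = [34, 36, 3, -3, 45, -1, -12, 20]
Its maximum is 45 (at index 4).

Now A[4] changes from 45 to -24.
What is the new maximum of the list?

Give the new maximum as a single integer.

Old max = 45 (at index 4)
Change: A[4] 45 -> -24
Changed element WAS the max -> may need rescan.
  Max of remaining elements: 36
  New max = max(-24, 36) = 36

Answer: 36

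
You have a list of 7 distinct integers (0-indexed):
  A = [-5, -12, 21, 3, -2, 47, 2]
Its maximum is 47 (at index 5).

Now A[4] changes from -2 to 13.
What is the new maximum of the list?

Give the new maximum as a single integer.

Answer: 47

Derivation:
Old max = 47 (at index 5)
Change: A[4] -2 -> 13
Changed element was NOT the old max.
  New max = max(old_max, new_val) = max(47, 13) = 47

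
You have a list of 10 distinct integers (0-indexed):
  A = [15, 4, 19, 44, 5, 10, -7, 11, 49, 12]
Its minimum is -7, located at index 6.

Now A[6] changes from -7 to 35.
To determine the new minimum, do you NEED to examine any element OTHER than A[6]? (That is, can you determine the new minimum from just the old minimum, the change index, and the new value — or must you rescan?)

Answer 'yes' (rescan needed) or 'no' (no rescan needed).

Old min = -7 at index 6
Change at index 6: -7 -> 35
Index 6 WAS the min and new value 35 > old min -7. Must rescan other elements to find the new min.
Needs rescan: yes

Answer: yes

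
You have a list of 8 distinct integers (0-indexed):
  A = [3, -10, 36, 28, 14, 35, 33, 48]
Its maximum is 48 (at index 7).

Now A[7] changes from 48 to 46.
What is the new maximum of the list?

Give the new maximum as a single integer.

Old max = 48 (at index 7)
Change: A[7] 48 -> 46
Changed element WAS the max -> may need rescan.
  Max of remaining elements: 36
  New max = max(46, 36) = 46

Answer: 46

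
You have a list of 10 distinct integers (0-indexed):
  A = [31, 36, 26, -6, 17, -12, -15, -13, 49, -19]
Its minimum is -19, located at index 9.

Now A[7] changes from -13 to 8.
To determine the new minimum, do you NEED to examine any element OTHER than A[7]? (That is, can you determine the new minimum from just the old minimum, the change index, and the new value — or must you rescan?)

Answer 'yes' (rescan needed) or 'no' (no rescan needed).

Answer: no

Derivation:
Old min = -19 at index 9
Change at index 7: -13 -> 8
Index 7 was NOT the min. New min = min(-19, 8). No rescan of other elements needed.
Needs rescan: no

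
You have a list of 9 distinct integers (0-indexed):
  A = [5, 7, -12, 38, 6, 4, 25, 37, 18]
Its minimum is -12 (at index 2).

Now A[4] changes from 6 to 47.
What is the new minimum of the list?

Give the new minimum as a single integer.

Answer: -12

Derivation:
Old min = -12 (at index 2)
Change: A[4] 6 -> 47
Changed element was NOT the old min.
  New min = min(old_min, new_val) = min(-12, 47) = -12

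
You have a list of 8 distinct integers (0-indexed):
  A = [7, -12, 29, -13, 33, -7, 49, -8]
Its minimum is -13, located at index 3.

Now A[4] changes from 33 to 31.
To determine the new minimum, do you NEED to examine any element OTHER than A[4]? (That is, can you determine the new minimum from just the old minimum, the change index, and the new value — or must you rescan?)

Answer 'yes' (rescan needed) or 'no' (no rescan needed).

Answer: no

Derivation:
Old min = -13 at index 3
Change at index 4: 33 -> 31
Index 4 was NOT the min. New min = min(-13, 31). No rescan of other elements needed.
Needs rescan: no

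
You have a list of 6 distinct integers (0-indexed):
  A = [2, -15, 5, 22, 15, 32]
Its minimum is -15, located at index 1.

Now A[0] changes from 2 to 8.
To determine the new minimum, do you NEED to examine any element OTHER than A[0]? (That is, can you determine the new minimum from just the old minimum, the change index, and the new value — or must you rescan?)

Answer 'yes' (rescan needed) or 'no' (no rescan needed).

Answer: no

Derivation:
Old min = -15 at index 1
Change at index 0: 2 -> 8
Index 0 was NOT the min. New min = min(-15, 8). No rescan of other elements needed.
Needs rescan: no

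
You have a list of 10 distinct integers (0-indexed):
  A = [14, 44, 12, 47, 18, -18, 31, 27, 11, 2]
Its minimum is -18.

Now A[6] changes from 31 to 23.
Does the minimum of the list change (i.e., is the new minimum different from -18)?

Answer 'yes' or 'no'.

Old min = -18
Change: A[6] 31 -> 23
Changed element was NOT the min; min changes only if 23 < -18.
New min = -18; changed? no

Answer: no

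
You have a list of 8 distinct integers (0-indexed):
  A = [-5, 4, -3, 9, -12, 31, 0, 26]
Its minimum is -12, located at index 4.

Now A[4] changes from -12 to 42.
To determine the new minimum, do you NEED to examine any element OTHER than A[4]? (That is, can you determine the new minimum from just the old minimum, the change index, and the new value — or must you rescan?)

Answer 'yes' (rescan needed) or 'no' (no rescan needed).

Old min = -12 at index 4
Change at index 4: -12 -> 42
Index 4 WAS the min and new value 42 > old min -12. Must rescan other elements to find the new min.
Needs rescan: yes

Answer: yes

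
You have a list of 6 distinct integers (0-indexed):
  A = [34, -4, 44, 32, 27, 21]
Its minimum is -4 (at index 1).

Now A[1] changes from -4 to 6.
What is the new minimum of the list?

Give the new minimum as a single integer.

Answer: 6

Derivation:
Old min = -4 (at index 1)
Change: A[1] -4 -> 6
Changed element WAS the min. Need to check: is 6 still <= all others?
  Min of remaining elements: 21
  New min = min(6, 21) = 6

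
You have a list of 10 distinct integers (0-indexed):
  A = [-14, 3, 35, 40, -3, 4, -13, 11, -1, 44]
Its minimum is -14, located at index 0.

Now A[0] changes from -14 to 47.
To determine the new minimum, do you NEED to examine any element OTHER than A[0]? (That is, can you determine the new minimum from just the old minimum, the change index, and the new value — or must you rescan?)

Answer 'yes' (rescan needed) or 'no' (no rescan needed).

Answer: yes

Derivation:
Old min = -14 at index 0
Change at index 0: -14 -> 47
Index 0 WAS the min and new value 47 > old min -14. Must rescan other elements to find the new min.
Needs rescan: yes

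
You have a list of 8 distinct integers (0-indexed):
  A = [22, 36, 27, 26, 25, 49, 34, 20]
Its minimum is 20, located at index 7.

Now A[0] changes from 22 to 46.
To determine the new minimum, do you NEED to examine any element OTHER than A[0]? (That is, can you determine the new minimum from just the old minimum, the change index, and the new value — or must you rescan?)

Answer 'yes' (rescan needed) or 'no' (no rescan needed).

Answer: no

Derivation:
Old min = 20 at index 7
Change at index 0: 22 -> 46
Index 0 was NOT the min. New min = min(20, 46). No rescan of other elements needed.
Needs rescan: no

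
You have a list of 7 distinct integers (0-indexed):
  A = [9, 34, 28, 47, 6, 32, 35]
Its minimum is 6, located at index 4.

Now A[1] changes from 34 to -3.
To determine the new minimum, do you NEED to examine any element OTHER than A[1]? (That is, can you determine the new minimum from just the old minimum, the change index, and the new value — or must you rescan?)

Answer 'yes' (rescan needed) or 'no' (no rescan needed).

Old min = 6 at index 4
Change at index 1: 34 -> -3
Index 1 was NOT the min. New min = min(6, -3). No rescan of other elements needed.
Needs rescan: no

Answer: no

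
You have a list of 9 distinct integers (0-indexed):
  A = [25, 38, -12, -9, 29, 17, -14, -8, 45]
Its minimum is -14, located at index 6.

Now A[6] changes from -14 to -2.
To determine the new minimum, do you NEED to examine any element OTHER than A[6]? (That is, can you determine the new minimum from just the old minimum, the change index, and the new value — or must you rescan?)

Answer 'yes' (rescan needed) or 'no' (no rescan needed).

Answer: yes

Derivation:
Old min = -14 at index 6
Change at index 6: -14 -> -2
Index 6 WAS the min and new value -2 > old min -14. Must rescan other elements to find the new min.
Needs rescan: yes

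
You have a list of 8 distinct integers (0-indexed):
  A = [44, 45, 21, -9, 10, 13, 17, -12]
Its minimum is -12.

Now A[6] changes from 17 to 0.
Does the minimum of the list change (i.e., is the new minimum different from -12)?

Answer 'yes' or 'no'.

Old min = -12
Change: A[6] 17 -> 0
Changed element was NOT the min; min changes only if 0 < -12.
New min = -12; changed? no

Answer: no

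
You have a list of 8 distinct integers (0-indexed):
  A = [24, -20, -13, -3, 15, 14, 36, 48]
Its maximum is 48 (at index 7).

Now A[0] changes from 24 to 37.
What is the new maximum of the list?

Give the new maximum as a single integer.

Answer: 48

Derivation:
Old max = 48 (at index 7)
Change: A[0] 24 -> 37
Changed element was NOT the old max.
  New max = max(old_max, new_val) = max(48, 37) = 48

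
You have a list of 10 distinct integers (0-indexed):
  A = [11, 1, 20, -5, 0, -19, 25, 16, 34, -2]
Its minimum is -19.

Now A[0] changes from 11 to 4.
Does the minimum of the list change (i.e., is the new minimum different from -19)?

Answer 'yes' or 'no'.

Answer: no

Derivation:
Old min = -19
Change: A[0] 11 -> 4
Changed element was NOT the min; min changes only if 4 < -19.
New min = -19; changed? no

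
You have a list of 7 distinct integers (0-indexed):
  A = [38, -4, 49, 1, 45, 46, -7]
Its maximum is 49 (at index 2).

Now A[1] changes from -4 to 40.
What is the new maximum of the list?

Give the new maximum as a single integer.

Answer: 49

Derivation:
Old max = 49 (at index 2)
Change: A[1] -4 -> 40
Changed element was NOT the old max.
  New max = max(old_max, new_val) = max(49, 40) = 49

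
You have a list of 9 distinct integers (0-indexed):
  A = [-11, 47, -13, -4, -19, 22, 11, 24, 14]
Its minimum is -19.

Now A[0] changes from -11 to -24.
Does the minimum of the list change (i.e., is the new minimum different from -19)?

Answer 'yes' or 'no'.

Answer: yes

Derivation:
Old min = -19
Change: A[0] -11 -> -24
Changed element was NOT the min; min changes only if -24 < -19.
New min = -24; changed? yes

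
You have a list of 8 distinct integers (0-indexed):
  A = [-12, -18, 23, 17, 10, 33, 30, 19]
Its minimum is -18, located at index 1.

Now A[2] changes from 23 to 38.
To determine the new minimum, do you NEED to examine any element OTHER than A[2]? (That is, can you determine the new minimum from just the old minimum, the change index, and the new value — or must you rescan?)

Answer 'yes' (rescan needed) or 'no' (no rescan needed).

Answer: no

Derivation:
Old min = -18 at index 1
Change at index 2: 23 -> 38
Index 2 was NOT the min. New min = min(-18, 38). No rescan of other elements needed.
Needs rescan: no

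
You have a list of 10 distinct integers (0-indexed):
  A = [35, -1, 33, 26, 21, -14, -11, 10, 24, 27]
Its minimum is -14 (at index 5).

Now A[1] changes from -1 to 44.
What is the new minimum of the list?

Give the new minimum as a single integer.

Answer: -14

Derivation:
Old min = -14 (at index 5)
Change: A[1] -1 -> 44
Changed element was NOT the old min.
  New min = min(old_min, new_val) = min(-14, 44) = -14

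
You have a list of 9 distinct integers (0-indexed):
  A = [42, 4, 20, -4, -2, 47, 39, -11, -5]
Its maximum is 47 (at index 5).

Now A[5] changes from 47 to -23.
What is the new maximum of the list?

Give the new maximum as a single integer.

Answer: 42

Derivation:
Old max = 47 (at index 5)
Change: A[5] 47 -> -23
Changed element WAS the max -> may need rescan.
  Max of remaining elements: 42
  New max = max(-23, 42) = 42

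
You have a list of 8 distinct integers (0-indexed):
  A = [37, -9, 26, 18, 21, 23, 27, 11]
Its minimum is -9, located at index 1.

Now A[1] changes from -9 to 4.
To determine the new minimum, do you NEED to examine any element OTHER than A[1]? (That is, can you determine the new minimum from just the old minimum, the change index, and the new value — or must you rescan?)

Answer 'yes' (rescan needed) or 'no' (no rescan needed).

Old min = -9 at index 1
Change at index 1: -9 -> 4
Index 1 WAS the min and new value 4 > old min -9. Must rescan other elements to find the new min.
Needs rescan: yes

Answer: yes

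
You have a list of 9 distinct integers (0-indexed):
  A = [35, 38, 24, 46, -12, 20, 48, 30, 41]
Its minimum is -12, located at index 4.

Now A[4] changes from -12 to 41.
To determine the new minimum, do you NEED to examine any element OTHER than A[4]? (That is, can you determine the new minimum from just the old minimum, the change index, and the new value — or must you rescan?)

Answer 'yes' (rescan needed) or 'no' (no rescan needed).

Answer: yes

Derivation:
Old min = -12 at index 4
Change at index 4: -12 -> 41
Index 4 WAS the min and new value 41 > old min -12. Must rescan other elements to find the new min.
Needs rescan: yes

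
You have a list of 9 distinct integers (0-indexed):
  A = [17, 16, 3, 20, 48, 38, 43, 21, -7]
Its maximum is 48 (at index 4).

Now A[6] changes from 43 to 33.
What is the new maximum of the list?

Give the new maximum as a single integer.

Old max = 48 (at index 4)
Change: A[6] 43 -> 33
Changed element was NOT the old max.
  New max = max(old_max, new_val) = max(48, 33) = 48

Answer: 48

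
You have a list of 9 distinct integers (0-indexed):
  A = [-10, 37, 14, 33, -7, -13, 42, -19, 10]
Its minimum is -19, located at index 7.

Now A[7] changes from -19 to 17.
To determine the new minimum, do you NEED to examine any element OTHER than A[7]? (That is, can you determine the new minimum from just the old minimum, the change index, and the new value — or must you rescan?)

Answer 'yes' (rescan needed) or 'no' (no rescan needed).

Old min = -19 at index 7
Change at index 7: -19 -> 17
Index 7 WAS the min and new value 17 > old min -19. Must rescan other elements to find the new min.
Needs rescan: yes

Answer: yes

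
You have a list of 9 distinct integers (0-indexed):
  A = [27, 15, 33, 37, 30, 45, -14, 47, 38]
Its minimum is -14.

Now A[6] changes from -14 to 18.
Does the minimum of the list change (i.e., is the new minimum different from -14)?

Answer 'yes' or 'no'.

Old min = -14
Change: A[6] -14 -> 18
Changed element was the min; new min must be rechecked.
New min = 15; changed? yes

Answer: yes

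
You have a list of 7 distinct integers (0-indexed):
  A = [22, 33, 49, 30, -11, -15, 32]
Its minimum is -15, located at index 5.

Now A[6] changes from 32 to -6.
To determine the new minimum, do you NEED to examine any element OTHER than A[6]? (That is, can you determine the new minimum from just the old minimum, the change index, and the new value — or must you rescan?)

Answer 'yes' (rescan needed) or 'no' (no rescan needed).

Old min = -15 at index 5
Change at index 6: 32 -> -6
Index 6 was NOT the min. New min = min(-15, -6). No rescan of other elements needed.
Needs rescan: no

Answer: no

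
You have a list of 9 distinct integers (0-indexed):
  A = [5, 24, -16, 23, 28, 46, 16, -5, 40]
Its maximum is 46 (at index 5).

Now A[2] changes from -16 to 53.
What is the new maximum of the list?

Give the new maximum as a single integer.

Answer: 53

Derivation:
Old max = 46 (at index 5)
Change: A[2] -16 -> 53
Changed element was NOT the old max.
  New max = max(old_max, new_val) = max(46, 53) = 53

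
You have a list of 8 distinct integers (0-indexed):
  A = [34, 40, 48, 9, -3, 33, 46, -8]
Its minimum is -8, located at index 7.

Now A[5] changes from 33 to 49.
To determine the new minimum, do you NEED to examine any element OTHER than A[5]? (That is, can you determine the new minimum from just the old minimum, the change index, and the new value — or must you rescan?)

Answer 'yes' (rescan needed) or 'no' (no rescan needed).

Answer: no

Derivation:
Old min = -8 at index 7
Change at index 5: 33 -> 49
Index 5 was NOT the min. New min = min(-8, 49). No rescan of other elements needed.
Needs rescan: no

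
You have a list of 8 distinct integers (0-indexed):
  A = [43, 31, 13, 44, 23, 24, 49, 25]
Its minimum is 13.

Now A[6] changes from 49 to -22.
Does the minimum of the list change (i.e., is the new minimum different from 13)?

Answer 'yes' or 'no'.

Answer: yes

Derivation:
Old min = 13
Change: A[6] 49 -> -22
Changed element was NOT the min; min changes only if -22 < 13.
New min = -22; changed? yes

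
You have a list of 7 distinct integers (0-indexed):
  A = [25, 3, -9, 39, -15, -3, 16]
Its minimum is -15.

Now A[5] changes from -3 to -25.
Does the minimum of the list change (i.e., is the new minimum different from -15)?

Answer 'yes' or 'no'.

Old min = -15
Change: A[5] -3 -> -25
Changed element was NOT the min; min changes only if -25 < -15.
New min = -25; changed? yes

Answer: yes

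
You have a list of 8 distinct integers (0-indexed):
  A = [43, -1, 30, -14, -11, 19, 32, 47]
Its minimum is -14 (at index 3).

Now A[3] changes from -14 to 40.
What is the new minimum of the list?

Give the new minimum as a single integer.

Answer: -11

Derivation:
Old min = -14 (at index 3)
Change: A[3] -14 -> 40
Changed element WAS the min. Need to check: is 40 still <= all others?
  Min of remaining elements: -11
  New min = min(40, -11) = -11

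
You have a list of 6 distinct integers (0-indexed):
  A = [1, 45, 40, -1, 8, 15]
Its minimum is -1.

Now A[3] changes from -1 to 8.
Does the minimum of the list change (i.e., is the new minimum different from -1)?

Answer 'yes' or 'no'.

Old min = -1
Change: A[3] -1 -> 8
Changed element was the min; new min must be rechecked.
New min = 1; changed? yes

Answer: yes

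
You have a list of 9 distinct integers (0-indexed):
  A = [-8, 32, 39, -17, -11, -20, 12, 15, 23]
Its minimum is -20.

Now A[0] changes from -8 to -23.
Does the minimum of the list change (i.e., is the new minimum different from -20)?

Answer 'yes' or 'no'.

Answer: yes

Derivation:
Old min = -20
Change: A[0] -8 -> -23
Changed element was NOT the min; min changes only if -23 < -20.
New min = -23; changed? yes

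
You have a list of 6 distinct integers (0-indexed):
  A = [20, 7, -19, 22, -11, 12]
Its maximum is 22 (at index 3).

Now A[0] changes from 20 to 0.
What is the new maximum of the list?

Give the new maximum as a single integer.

Old max = 22 (at index 3)
Change: A[0] 20 -> 0
Changed element was NOT the old max.
  New max = max(old_max, new_val) = max(22, 0) = 22

Answer: 22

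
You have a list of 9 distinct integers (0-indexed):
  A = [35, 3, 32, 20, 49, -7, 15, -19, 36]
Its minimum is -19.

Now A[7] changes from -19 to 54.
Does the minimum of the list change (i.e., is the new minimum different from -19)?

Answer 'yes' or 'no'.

Old min = -19
Change: A[7] -19 -> 54
Changed element was the min; new min must be rechecked.
New min = -7; changed? yes

Answer: yes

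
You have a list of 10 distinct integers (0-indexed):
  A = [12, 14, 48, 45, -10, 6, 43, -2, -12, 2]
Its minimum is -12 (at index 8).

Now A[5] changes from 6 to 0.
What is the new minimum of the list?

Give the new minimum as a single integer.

Old min = -12 (at index 8)
Change: A[5] 6 -> 0
Changed element was NOT the old min.
  New min = min(old_min, new_val) = min(-12, 0) = -12

Answer: -12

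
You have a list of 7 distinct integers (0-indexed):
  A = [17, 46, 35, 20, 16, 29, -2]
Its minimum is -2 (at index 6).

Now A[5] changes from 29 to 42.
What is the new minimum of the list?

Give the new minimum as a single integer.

Answer: -2

Derivation:
Old min = -2 (at index 6)
Change: A[5] 29 -> 42
Changed element was NOT the old min.
  New min = min(old_min, new_val) = min(-2, 42) = -2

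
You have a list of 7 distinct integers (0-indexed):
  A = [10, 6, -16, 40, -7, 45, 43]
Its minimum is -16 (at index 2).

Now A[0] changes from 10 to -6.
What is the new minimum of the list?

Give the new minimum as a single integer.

Answer: -16

Derivation:
Old min = -16 (at index 2)
Change: A[0] 10 -> -6
Changed element was NOT the old min.
  New min = min(old_min, new_val) = min(-16, -6) = -16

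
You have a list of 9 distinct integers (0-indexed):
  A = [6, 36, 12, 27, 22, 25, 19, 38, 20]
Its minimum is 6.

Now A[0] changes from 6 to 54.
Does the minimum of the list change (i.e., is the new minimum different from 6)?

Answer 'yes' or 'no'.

Answer: yes

Derivation:
Old min = 6
Change: A[0] 6 -> 54
Changed element was the min; new min must be rechecked.
New min = 12; changed? yes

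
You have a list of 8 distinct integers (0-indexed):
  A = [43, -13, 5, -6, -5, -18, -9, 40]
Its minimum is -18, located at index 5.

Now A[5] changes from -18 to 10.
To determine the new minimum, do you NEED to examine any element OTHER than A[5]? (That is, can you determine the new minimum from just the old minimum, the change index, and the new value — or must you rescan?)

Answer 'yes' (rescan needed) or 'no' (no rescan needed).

Old min = -18 at index 5
Change at index 5: -18 -> 10
Index 5 WAS the min and new value 10 > old min -18. Must rescan other elements to find the new min.
Needs rescan: yes

Answer: yes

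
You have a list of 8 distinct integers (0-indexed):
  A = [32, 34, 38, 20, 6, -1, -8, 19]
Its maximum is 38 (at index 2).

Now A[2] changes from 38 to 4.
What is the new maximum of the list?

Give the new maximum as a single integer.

Old max = 38 (at index 2)
Change: A[2] 38 -> 4
Changed element WAS the max -> may need rescan.
  Max of remaining elements: 34
  New max = max(4, 34) = 34

Answer: 34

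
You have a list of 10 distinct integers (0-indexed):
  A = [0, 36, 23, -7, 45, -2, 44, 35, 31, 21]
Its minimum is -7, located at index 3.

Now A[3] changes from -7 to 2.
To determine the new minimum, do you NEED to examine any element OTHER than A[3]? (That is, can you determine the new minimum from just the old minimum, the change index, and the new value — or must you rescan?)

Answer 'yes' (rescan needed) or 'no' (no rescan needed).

Answer: yes

Derivation:
Old min = -7 at index 3
Change at index 3: -7 -> 2
Index 3 WAS the min and new value 2 > old min -7. Must rescan other elements to find the new min.
Needs rescan: yes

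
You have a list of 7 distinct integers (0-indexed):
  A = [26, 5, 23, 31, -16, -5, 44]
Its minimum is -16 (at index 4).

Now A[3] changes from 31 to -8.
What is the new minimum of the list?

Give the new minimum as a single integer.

Old min = -16 (at index 4)
Change: A[3] 31 -> -8
Changed element was NOT the old min.
  New min = min(old_min, new_val) = min(-16, -8) = -16

Answer: -16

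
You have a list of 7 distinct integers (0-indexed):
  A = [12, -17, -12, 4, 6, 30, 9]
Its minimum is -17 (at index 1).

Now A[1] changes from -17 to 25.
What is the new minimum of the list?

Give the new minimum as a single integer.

Answer: -12

Derivation:
Old min = -17 (at index 1)
Change: A[1] -17 -> 25
Changed element WAS the min. Need to check: is 25 still <= all others?
  Min of remaining elements: -12
  New min = min(25, -12) = -12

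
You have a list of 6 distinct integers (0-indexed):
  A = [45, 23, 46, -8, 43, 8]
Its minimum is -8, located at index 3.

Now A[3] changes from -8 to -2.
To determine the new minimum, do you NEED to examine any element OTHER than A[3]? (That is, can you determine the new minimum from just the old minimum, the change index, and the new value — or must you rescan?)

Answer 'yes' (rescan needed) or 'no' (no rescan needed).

Old min = -8 at index 3
Change at index 3: -8 -> -2
Index 3 WAS the min and new value -2 > old min -8. Must rescan other elements to find the new min.
Needs rescan: yes

Answer: yes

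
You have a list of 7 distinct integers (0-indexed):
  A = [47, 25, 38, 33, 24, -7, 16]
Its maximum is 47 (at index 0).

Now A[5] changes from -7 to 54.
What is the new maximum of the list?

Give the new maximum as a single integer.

Old max = 47 (at index 0)
Change: A[5] -7 -> 54
Changed element was NOT the old max.
  New max = max(old_max, new_val) = max(47, 54) = 54

Answer: 54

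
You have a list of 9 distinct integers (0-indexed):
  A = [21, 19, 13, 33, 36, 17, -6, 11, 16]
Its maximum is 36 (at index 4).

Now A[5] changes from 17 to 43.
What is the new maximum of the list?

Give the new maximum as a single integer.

Old max = 36 (at index 4)
Change: A[5] 17 -> 43
Changed element was NOT the old max.
  New max = max(old_max, new_val) = max(36, 43) = 43

Answer: 43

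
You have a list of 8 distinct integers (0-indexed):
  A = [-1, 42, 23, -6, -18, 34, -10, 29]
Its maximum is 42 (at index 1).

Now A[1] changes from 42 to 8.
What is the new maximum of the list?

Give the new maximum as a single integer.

Answer: 34

Derivation:
Old max = 42 (at index 1)
Change: A[1] 42 -> 8
Changed element WAS the max -> may need rescan.
  Max of remaining elements: 34
  New max = max(8, 34) = 34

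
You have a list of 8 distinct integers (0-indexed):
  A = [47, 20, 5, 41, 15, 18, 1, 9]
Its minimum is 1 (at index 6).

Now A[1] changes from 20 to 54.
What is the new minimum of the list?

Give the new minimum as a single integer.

Old min = 1 (at index 6)
Change: A[1] 20 -> 54
Changed element was NOT the old min.
  New min = min(old_min, new_val) = min(1, 54) = 1

Answer: 1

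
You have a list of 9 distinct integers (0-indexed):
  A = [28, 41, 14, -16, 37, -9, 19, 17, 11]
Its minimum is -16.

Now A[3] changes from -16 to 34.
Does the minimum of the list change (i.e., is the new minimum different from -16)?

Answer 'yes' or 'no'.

Answer: yes

Derivation:
Old min = -16
Change: A[3] -16 -> 34
Changed element was the min; new min must be rechecked.
New min = -9; changed? yes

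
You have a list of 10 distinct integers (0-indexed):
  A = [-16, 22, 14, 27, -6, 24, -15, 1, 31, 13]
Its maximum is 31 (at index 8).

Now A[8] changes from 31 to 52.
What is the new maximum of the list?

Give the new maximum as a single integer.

Answer: 52

Derivation:
Old max = 31 (at index 8)
Change: A[8] 31 -> 52
Changed element WAS the max -> may need rescan.
  Max of remaining elements: 27
  New max = max(52, 27) = 52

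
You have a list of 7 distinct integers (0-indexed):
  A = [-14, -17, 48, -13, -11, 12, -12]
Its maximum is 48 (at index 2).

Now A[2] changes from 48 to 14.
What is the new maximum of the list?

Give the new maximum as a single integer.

Old max = 48 (at index 2)
Change: A[2] 48 -> 14
Changed element WAS the max -> may need rescan.
  Max of remaining elements: 12
  New max = max(14, 12) = 14

Answer: 14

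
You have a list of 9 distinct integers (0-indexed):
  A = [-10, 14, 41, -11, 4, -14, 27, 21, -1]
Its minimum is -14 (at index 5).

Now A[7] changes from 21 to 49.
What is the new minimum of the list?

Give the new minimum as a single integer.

Answer: -14

Derivation:
Old min = -14 (at index 5)
Change: A[7] 21 -> 49
Changed element was NOT the old min.
  New min = min(old_min, new_val) = min(-14, 49) = -14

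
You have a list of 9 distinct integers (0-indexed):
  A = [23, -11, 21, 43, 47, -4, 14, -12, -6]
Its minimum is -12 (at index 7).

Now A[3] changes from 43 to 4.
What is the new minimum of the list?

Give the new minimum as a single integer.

Answer: -12

Derivation:
Old min = -12 (at index 7)
Change: A[3] 43 -> 4
Changed element was NOT the old min.
  New min = min(old_min, new_val) = min(-12, 4) = -12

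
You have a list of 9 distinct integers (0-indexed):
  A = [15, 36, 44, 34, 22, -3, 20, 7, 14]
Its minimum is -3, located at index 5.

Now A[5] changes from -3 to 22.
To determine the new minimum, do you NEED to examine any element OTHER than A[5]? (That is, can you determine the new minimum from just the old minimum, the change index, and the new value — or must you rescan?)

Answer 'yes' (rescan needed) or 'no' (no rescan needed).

Old min = -3 at index 5
Change at index 5: -3 -> 22
Index 5 WAS the min and new value 22 > old min -3. Must rescan other elements to find the new min.
Needs rescan: yes

Answer: yes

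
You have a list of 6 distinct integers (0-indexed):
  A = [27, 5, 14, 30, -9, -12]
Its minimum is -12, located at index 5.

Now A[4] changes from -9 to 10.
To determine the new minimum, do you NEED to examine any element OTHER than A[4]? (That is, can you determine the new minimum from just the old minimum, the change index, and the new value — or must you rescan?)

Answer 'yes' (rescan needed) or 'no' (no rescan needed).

Answer: no

Derivation:
Old min = -12 at index 5
Change at index 4: -9 -> 10
Index 4 was NOT the min. New min = min(-12, 10). No rescan of other elements needed.
Needs rescan: no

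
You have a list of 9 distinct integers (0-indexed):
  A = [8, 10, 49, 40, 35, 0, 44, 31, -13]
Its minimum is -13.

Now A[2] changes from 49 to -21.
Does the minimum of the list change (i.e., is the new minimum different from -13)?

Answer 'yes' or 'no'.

Answer: yes

Derivation:
Old min = -13
Change: A[2] 49 -> -21
Changed element was NOT the min; min changes only if -21 < -13.
New min = -21; changed? yes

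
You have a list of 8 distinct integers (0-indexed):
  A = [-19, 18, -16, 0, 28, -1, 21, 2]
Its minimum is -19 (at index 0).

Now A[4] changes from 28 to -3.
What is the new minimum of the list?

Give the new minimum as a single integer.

Answer: -19

Derivation:
Old min = -19 (at index 0)
Change: A[4] 28 -> -3
Changed element was NOT the old min.
  New min = min(old_min, new_val) = min(-19, -3) = -19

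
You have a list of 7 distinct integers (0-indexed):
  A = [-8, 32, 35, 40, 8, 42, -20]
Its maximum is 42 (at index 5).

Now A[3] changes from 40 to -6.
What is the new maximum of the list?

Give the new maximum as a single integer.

Answer: 42

Derivation:
Old max = 42 (at index 5)
Change: A[3] 40 -> -6
Changed element was NOT the old max.
  New max = max(old_max, new_val) = max(42, -6) = 42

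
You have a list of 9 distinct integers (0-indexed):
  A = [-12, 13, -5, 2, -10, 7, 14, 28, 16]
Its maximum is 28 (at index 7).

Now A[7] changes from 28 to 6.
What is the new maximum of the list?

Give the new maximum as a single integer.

Answer: 16

Derivation:
Old max = 28 (at index 7)
Change: A[7] 28 -> 6
Changed element WAS the max -> may need rescan.
  Max of remaining elements: 16
  New max = max(6, 16) = 16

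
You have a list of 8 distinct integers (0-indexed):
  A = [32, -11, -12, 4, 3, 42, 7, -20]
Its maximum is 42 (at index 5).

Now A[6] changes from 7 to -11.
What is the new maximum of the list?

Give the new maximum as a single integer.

Answer: 42

Derivation:
Old max = 42 (at index 5)
Change: A[6] 7 -> -11
Changed element was NOT the old max.
  New max = max(old_max, new_val) = max(42, -11) = 42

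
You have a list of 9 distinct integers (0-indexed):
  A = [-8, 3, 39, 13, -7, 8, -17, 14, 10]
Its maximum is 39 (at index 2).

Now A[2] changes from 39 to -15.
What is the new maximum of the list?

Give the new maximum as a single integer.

Answer: 14

Derivation:
Old max = 39 (at index 2)
Change: A[2] 39 -> -15
Changed element WAS the max -> may need rescan.
  Max of remaining elements: 14
  New max = max(-15, 14) = 14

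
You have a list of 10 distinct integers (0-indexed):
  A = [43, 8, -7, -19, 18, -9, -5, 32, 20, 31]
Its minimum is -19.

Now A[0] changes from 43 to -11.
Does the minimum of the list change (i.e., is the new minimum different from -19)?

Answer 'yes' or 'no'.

Answer: no

Derivation:
Old min = -19
Change: A[0] 43 -> -11
Changed element was NOT the min; min changes only if -11 < -19.
New min = -19; changed? no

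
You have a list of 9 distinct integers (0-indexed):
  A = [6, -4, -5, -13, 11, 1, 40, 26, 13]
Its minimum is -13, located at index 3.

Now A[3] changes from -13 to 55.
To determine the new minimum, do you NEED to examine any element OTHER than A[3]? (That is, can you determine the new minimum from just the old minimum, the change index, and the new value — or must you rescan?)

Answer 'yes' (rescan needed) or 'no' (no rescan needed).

Answer: yes

Derivation:
Old min = -13 at index 3
Change at index 3: -13 -> 55
Index 3 WAS the min and new value 55 > old min -13. Must rescan other elements to find the new min.
Needs rescan: yes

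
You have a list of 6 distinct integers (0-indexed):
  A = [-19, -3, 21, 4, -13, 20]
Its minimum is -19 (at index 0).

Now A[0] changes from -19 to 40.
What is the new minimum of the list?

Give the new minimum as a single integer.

Answer: -13

Derivation:
Old min = -19 (at index 0)
Change: A[0] -19 -> 40
Changed element WAS the min. Need to check: is 40 still <= all others?
  Min of remaining elements: -13
  New min = min(40, -13) = -13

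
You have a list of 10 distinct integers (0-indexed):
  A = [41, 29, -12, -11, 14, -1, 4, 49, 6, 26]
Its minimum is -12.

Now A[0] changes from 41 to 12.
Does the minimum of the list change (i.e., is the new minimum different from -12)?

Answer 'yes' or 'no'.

Answer: no

Derivation:
Old min = -12
Change: A[0] 41 -> 12
Changed element was NOT the min; min changes only if 12 < -12.
New min = -12; changed? no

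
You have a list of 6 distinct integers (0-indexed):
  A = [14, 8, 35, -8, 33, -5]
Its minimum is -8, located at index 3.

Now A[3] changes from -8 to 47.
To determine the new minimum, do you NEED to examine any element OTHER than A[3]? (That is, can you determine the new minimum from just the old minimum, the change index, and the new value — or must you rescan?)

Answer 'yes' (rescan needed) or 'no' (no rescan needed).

Old min = -8 at index 3
Change at index 3: -8 -> 47
Index 3 WAS the min and new value 47 > old min -8. Must rescan other elements to find the new min.
Needs rescan: yes

Answer: yes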